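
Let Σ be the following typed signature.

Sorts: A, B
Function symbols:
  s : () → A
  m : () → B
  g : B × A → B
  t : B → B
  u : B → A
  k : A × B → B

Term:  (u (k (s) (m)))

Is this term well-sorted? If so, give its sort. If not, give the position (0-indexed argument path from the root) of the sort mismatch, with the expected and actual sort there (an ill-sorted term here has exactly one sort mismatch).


well-sorted; sort = A

    (s) : A
    (m) : B
  (k (s) (m)) : B
(u (k (s) (m))) : A


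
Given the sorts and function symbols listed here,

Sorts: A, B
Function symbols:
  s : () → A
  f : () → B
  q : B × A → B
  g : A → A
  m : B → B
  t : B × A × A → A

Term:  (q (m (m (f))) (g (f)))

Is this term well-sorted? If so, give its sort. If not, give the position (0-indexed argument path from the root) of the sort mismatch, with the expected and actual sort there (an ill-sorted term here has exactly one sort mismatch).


ill-sorted at position [1, 0]: expected A, got B

      (f) : B
    (m (f)) : B
  (m (m (f))) : B
    (f) : B
  (g (f)) : ✗ arg 0 at [1, 0] has sort B, expected A


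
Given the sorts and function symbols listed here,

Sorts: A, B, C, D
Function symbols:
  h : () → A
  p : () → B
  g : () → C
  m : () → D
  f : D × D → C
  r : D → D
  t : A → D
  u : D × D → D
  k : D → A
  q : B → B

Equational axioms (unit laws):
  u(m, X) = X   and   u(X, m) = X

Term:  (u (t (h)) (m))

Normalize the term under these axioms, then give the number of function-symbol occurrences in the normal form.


1. (u (t (h)) (m))  →  (t (h))
normal form: (t (h))

size = 2


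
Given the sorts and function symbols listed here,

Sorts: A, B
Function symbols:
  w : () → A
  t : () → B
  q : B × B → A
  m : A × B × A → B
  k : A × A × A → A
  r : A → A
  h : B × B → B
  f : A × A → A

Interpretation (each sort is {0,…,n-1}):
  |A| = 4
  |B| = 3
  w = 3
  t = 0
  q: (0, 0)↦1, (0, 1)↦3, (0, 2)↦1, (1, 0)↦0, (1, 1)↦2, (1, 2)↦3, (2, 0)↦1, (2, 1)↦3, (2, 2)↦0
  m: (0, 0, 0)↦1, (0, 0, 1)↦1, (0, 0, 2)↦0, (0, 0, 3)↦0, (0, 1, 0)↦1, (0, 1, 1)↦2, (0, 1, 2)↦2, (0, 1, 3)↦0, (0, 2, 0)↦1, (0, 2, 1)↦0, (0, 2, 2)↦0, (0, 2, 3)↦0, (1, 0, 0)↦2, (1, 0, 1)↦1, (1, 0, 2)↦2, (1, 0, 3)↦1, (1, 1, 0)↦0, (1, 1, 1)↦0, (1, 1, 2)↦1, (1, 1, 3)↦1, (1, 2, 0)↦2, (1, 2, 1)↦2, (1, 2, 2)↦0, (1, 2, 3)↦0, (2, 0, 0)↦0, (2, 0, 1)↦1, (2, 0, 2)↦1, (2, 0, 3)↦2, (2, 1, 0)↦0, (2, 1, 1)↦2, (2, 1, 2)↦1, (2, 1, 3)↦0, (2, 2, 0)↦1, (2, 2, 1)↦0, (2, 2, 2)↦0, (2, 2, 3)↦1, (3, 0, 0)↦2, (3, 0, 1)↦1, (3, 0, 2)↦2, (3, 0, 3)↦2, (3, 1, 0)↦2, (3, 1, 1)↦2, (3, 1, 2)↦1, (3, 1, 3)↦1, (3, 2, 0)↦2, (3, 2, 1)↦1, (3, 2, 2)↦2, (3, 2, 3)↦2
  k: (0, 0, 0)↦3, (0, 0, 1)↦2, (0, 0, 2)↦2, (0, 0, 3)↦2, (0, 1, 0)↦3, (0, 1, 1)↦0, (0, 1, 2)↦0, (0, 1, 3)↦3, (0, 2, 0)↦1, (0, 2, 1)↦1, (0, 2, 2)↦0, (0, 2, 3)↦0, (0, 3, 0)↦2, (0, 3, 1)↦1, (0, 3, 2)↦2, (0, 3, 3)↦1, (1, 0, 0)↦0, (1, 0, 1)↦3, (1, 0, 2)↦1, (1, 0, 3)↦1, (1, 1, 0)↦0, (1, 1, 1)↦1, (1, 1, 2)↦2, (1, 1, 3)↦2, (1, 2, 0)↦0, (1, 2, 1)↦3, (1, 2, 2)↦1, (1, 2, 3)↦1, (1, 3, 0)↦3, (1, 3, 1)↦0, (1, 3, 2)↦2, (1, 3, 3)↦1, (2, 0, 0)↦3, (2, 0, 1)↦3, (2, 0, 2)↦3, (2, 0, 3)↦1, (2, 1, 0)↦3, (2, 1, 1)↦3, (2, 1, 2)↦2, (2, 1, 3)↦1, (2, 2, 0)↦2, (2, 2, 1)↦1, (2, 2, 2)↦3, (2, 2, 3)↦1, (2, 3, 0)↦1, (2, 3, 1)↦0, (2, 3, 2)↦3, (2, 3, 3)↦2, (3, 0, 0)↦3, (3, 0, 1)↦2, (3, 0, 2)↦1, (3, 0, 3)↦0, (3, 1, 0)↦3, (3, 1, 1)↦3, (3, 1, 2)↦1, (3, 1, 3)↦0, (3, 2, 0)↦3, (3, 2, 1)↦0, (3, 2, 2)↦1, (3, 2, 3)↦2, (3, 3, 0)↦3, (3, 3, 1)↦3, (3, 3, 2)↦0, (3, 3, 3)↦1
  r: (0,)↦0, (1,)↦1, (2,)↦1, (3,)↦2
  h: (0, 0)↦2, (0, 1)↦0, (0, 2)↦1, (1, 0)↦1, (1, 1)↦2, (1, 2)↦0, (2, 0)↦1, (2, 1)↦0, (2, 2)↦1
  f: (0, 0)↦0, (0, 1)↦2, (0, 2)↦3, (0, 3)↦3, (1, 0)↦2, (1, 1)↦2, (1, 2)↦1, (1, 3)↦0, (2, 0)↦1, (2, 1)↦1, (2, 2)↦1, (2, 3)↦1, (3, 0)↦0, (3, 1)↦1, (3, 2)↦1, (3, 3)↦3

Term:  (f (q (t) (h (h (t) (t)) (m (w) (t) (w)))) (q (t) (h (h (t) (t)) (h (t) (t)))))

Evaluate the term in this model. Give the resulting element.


value = 3

  t = 0
  t = 0
  t = 0
  (h (t) (t)) = h(0, 0) = 2
  w = 3
  t = 0
  w = 3
  (m (w) (t) (w)) = m(3, 0, 3) = 2
  (h (h (t) (t)) (m (w) (t) (w))) = h(2, 2) = 1
  (q (t) (h (h (t) (t)) (m (w) (t) (w)))) = q(0, 1) = 3
  t = 0
  t = 0
  t = 0
  (h (t) (t)) = h(0, 0) = 2
  t = 0
  t = 0
  (h (t) (t)) = h(0, 0) = 2
  (h (h (t) (t)) (h (t) (t))) = h(2, 2) = 1
  (q (t) (h (h (t) (t)) (h (t) (t)))) = q(0, 1) = 3
  (f (q (t) (h (h (t) (t)) (m (w) (t) (w)))) (q (t) (h (h (t) (t)) (h (t) (t))))) = f(3, 3) = 3


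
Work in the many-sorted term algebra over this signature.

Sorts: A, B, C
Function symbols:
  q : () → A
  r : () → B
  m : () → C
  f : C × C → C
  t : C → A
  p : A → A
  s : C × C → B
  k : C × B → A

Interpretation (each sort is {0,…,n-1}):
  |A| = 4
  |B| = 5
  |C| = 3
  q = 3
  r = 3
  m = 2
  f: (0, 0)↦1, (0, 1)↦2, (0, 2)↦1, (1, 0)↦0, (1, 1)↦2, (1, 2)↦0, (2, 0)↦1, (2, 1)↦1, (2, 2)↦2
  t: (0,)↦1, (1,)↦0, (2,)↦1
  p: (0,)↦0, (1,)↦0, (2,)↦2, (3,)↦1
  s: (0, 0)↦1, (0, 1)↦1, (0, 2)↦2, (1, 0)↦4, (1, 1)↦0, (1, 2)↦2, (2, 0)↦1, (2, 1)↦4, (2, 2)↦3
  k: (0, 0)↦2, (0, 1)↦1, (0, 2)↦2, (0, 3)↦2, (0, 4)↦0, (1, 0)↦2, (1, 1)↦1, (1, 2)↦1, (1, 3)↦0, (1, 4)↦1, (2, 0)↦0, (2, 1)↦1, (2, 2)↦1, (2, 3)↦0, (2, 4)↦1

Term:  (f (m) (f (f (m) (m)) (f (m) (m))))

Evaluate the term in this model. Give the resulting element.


value = 2

  m = 2
  m = 2
  m = 2
  (f (m) (m)) = f(2, 2) = 2
  m = 2
  m = 2
  (f (m) (m)) = f(2, 2) = 2
  (f (f (m) (m)) (f (m) (m))) = f(2, 2) = 2
  (f (m) (f (f (m) (m)) (f (m) (m)))) = f(2, 2) = 2


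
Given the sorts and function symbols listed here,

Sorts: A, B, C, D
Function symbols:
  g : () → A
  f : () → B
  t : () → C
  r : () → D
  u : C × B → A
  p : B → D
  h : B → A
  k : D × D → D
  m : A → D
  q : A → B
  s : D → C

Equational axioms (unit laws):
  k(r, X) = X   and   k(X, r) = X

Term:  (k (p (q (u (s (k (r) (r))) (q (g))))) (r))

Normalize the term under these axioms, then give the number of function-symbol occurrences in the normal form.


size = 7

1. (k (p (q (u (s (k (r) (r))) (q (g))))) (r))  →  (p (q (u (s (k (r) (r))) (q (g)))))
2. (p (q (u (s (k (r) (r))) (q (g)))))  →  (p (q (u (s (r)) (q (g)))))
normal form: (p (q (u (s (r)) (q (g)))))


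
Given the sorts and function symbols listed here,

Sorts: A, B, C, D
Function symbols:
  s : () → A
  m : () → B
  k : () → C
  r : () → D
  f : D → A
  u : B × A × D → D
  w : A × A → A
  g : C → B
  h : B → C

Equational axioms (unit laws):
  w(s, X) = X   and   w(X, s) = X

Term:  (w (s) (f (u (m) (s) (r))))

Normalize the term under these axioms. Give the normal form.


1. (w (s) (f (u (m) (s) (r))))  →  (f (u (m) (s) (r)))

normal form = (f (u (m) (s) (r)))


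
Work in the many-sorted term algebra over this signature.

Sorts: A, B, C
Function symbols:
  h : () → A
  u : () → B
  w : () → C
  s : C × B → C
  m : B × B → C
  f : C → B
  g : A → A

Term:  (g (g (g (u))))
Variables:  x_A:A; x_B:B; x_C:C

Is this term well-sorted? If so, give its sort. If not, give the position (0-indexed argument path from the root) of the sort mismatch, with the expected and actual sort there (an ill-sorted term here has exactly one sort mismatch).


ill-sorted at position [0, 0, 0]: expected A, got B

      (u) : B
    (g (u)) : ✗ arg 0 at [0, 0, 0] has sort B, expected A


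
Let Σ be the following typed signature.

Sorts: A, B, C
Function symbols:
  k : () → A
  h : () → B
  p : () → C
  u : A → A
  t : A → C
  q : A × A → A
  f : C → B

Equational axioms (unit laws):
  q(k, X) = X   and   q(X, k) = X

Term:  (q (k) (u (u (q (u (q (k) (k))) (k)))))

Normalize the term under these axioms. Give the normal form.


1. (q (k) (u (u (q (u (q (k) (k))) (k)))))  →  (u (u (q (u (q (k) (k))) (k))))
2. (u (u (q (u (q (k) (k))) (k))))  →  (u (u (u (q (k) (k)))))
3. (u (u (u (q (k) (k)))))  →  (u (u (u (k))))

normal form = (u (u (u (k))))


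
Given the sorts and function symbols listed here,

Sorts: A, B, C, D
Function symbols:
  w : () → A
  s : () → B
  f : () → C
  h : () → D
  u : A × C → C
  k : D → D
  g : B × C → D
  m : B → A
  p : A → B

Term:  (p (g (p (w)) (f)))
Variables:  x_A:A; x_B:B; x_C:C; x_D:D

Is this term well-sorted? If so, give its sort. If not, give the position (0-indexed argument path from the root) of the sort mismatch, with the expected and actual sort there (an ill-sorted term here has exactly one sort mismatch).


ill-sorted at position [0]: expected A, got D

      (w) : A
    (p (w)) : B
    (f) : C
  (g (p (w)) (f)) : D
(p (g (p (w)) (f))) : ✗ arg 0 at [0] has sort D, expected A


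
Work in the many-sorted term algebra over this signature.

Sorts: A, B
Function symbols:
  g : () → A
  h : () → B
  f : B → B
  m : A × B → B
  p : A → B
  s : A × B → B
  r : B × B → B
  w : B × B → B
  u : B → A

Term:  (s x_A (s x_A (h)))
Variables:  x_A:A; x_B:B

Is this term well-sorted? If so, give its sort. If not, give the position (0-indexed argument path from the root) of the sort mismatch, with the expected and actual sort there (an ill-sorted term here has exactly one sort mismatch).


well-sorted; sort = B

  x_A : A
    x_A : A
    (h) : B
  (s x_A (h)) : B
(s x_A (s x_A (h))) : B


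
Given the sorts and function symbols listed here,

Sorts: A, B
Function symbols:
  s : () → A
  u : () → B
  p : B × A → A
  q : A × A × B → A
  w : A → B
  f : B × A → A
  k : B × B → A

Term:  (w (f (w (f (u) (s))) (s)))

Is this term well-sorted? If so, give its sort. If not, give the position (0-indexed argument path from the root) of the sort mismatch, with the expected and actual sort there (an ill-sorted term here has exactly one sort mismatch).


well-sorted; sort = B

        (u) : B
        (s) : A
      (f (u) (s)) : A
    (w (f (u) (s))) : B
    (s) : A
  (f (w (f (u) (s))) (s)) : A
(w (f (w (f (u) (s))) (s))) : B


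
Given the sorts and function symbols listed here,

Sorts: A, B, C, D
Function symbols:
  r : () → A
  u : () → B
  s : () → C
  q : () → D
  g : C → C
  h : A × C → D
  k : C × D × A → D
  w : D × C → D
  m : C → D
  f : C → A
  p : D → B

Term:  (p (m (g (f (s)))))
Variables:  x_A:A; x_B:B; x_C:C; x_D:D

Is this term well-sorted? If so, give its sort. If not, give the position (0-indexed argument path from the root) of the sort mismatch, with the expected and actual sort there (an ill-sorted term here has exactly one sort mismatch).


        (s) : C
      (f (s)) : A
    (g (f (s))) : ✗ arg 0 at [0, 0, 0] has sort A, expected C

ill-sorted at position [0, 0, 0]: expected C, got A


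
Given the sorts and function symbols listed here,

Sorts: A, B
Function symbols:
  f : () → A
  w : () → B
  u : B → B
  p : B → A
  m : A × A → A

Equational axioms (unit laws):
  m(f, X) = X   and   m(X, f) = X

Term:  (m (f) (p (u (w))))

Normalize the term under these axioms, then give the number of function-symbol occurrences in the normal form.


size = 3

1. (m (f) (p (u (w))))  →  (p (u (w)))
normal form: (p (u (w)))


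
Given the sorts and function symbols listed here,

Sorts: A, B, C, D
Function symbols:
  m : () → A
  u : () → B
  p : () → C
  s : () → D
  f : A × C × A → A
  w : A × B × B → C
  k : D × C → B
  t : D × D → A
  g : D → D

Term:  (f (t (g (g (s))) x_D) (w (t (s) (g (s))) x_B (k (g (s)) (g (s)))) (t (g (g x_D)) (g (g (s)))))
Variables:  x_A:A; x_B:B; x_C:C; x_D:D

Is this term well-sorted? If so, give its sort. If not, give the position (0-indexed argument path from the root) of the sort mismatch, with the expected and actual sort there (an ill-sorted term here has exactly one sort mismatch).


ill-sorted at position [1, 2, 1]: expected C, got D

        (s) : D
      (g (s)) : D
    (g (g (s))) : D
    x_D : D
  (t (g (g (s))) x_D) : A
      (s) : D
        (s) : D
      (g (s)) : D
    (t (s) (g (s))) : A
    x_B : B
        (s) : D
      (g (s)) : D
        (s) : D
      (g (s)) : D
    (k (g (s)) (g (s))) : ✗ arg 1 at [1, 2, 1] has sort D, expected C
        x_D : D
      (g x_D) : D
    (g (g x_D)) : D
        (s) : D
      (g (s)) : D
    (g (g (s))) : D
  (t (g (g x_D)) (g (g (s)))) : A


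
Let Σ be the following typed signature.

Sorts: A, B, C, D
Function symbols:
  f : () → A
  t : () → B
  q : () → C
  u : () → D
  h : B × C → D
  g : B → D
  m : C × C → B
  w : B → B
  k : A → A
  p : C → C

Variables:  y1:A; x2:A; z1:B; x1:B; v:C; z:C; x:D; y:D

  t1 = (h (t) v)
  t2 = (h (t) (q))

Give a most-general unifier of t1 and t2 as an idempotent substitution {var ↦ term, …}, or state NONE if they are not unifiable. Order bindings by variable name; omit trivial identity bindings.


{v ↦ (q)}


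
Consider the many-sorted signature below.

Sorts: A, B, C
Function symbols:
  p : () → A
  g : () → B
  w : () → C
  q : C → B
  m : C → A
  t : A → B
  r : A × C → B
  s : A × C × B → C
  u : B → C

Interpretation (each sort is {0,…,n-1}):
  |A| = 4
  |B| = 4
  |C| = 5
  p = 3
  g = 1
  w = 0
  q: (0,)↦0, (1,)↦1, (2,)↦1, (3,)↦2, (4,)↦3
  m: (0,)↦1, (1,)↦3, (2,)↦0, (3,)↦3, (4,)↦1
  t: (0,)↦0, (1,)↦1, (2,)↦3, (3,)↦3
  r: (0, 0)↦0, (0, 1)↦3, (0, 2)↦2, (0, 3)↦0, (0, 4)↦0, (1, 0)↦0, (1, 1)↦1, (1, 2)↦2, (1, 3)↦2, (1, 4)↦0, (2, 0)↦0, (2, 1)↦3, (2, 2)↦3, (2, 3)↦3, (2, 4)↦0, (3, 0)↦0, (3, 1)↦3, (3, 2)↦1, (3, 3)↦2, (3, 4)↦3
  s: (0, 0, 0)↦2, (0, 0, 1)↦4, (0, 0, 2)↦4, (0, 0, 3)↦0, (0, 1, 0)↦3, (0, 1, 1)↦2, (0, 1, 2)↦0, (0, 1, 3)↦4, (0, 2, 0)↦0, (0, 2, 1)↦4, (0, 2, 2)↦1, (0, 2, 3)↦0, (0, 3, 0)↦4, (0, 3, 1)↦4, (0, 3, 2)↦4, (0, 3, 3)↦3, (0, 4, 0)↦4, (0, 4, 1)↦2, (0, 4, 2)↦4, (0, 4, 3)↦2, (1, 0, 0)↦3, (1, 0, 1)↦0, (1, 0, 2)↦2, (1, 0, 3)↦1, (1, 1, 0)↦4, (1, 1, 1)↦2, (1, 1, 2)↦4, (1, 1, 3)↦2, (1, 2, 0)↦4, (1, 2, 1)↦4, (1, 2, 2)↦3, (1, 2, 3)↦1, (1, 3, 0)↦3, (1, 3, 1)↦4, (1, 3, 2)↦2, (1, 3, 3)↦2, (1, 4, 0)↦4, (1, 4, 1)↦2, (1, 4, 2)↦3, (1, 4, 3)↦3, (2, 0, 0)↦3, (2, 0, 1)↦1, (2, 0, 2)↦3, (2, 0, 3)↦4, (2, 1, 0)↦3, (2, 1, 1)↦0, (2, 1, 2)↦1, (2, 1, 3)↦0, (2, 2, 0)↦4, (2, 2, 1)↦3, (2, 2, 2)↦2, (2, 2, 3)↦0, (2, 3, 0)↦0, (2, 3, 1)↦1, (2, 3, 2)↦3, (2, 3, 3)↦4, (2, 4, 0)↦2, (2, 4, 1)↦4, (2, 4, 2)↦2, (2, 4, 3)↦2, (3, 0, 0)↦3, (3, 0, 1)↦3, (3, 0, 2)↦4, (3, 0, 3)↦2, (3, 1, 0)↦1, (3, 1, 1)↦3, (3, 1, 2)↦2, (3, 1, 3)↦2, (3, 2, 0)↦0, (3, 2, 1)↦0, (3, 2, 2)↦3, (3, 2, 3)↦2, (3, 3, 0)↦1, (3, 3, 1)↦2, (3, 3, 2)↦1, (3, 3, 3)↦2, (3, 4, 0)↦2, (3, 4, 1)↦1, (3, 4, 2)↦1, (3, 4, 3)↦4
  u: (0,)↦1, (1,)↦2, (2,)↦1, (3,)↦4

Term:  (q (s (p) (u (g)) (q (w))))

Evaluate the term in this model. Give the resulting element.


value = 0

  p = 3
  g = 1
  (u (g)) = u(1,) = 2
  w = 0
  (q (w)) = q(0,) = 0
  (s (p) (u (g)) (q (w))) = s(3, 2, 0) = 0
  (q (s (p) (u (g)) (q (w)))) = q(0,) = 0


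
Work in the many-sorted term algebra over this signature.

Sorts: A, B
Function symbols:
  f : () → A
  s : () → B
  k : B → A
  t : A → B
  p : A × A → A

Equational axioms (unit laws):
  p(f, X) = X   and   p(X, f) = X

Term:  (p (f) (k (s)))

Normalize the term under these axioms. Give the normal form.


normal form = (k (s))

1. (p (f) (k (s)))  →  (k (s))


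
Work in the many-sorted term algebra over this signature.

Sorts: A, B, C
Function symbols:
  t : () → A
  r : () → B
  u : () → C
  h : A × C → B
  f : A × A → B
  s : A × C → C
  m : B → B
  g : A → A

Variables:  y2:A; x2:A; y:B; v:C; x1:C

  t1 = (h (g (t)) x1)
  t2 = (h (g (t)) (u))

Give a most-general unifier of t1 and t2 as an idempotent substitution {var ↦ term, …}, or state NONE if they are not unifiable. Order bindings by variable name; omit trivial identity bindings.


{x1 ↦ (u)}


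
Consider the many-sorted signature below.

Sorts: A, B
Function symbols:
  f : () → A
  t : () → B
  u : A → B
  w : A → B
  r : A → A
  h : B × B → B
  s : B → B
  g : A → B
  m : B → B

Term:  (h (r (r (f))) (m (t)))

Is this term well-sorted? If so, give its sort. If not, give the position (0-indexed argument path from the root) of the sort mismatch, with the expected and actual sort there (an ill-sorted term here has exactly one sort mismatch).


ill-sorted at position [0]: expected B, got A

      (f) : A
    (r (f)) : A
  (r (r (f))) : A
    (t) : B
  (m (t)) : B
(h (r (r (f))) (m (t))) : ✗ arg 0 at [0] has sort A, expected B


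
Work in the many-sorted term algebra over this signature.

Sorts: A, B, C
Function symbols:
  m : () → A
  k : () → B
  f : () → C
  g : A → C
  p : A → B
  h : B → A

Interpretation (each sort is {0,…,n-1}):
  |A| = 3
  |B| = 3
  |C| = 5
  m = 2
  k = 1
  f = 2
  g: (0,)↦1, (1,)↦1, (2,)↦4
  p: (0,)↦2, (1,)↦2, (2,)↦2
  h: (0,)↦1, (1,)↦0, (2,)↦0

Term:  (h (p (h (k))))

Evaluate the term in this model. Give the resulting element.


value = 0

  k = 1
  (h (k)) = h(1,) = 0
  (p (h (k))) = p(0,) = 2
  (h (p (h (k)))) = h(2,) = 0


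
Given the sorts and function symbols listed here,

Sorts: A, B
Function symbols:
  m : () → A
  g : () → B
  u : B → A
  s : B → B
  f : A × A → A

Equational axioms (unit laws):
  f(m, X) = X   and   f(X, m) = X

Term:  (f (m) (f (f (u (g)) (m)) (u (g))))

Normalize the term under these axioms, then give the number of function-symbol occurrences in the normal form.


1. (f (m) (f (f (u (g)) (m)) (u (g))))  →  (f (f (u (g)) (m)) (u (g)))
2. (f (f (u (g)) (m)) (u (g)))  →  (f (u (g)) (u (g)))
normal form: (f (u (g)) (u (g)))

size = 5


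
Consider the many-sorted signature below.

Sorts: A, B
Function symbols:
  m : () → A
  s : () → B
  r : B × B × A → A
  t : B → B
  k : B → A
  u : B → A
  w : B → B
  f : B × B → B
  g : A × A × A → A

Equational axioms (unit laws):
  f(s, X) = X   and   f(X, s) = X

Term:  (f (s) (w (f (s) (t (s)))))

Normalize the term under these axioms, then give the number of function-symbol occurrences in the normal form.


1. (f (s) (w (f (s) (t (s)))))  →  (w (f (s) (t (s))))
2. (w (f (s) (t (s))))  →  (w (t (s)))
normal form: (w (t (s)))

size = 3


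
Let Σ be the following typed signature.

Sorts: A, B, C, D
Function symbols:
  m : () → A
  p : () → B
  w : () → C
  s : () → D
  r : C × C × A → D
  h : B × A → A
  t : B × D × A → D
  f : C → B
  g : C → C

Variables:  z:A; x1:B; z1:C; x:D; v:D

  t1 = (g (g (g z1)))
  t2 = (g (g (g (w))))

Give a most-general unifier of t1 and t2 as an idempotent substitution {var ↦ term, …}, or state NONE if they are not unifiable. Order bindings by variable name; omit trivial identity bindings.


{z1 ↦ (w)}


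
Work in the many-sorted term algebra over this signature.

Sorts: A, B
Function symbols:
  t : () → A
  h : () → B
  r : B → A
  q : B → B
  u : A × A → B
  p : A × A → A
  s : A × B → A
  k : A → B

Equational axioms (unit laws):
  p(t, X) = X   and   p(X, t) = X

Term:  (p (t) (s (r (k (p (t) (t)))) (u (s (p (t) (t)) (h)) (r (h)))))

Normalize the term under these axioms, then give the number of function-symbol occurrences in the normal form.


1. (p (t) (s (r (k (p (t) (t)))) (u (s (p (t) (t)) (h)) (r (h)))))  →  (s (r (k (p (t) (t)))) (u (s (p (t) (t)) (h)) (r (h))))
2. (s (r (k (p (t) (t)))) (u (s (p (t) (t)) (h)) (r (h))))  →  (s (r (k (t))) (u (s (p (t) (t)) (h)) (r (h))))
3. (s (r (k (t))) (u (s (p (t) (t)) (h)) (r (h))))  →  (s (r (k (t))) (u (s (t) (h)) (r (h))))
normal form: (s (r (k (t))) (u (s (t) (h)) (r (h))))

size = 10


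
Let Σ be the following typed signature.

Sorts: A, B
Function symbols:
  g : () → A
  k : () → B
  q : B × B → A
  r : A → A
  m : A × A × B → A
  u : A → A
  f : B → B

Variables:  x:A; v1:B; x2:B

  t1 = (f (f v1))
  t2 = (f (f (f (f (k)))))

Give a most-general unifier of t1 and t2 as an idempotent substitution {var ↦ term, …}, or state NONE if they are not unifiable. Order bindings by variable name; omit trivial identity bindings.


{v1 ↦ (f (f (k)))}


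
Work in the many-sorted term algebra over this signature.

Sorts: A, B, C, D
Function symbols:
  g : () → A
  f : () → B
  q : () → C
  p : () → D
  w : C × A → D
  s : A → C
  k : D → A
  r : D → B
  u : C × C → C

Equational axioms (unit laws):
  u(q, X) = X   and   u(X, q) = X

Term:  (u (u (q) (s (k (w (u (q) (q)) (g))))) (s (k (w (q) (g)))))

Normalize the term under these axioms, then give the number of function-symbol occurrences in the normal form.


size = 11

1. (u (u (q) (s (k (w (u (q) (q)) (g))))) (s (k (w (q) (g)))))  →  (u (s (k (w (u (q) (q)) (g)))) (s (k (w (q) (g)))))
2. (u (s (k (w (u (q) (q)) (g)))) (s (k (w (q) (g)))))  →  (u (s (k (w (q) (g)))) (s (k (w (q) (g)))))
normal form: (u (s (k (w (q) (g)))) (s (k (w (q) (g)))))


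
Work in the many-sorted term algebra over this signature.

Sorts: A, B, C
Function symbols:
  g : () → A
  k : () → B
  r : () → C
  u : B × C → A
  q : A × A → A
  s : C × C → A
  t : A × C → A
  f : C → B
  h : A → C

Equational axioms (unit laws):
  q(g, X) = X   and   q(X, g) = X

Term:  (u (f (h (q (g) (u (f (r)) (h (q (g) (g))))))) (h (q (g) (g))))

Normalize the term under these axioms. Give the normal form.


normal form = (u (f (h (u (f (r)) (h (g))))) (h (g)))

1. (u (f (h (q (g) (u (f (r)) (h (q (g) (g))))))) (h (q (g) (g))))  →  (u (f (h (u (f (r)) (h (q (g) (g)))))) (h (q (g) (g))))
2. (u (f (h (u (f (r)) (h (q (g) (g)))))) (h (q (g) (g))))  →  (u (f (h (u (f (r)) (h (g))))) (h (q (g) (g))))
3. (u (f (h (u (f (r)) (h (g))))) (h (q (g) (g))))  →  (u (f (h (u (f (r)) (h (g))))) (h (g)))


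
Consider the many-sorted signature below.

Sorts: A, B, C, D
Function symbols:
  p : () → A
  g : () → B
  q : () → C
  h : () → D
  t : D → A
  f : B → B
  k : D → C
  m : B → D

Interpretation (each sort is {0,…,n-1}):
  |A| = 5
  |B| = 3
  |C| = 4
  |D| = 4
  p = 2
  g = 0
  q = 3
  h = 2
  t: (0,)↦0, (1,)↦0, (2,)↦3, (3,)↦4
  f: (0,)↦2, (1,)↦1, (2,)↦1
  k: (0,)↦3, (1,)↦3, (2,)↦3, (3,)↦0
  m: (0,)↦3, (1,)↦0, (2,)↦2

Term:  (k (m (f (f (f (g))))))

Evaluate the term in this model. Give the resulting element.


value = 3

  g = 0
  (f (g)) = f(0,) = 2
  (f (f (g))) = f(2,) = 1
  (f (f (f (g)))) = f(1,) = 1
  (m (f (f (f (g))))) = m(1,) = 0
  (k (m (f (f (f (g)))))) = k(0,) = 3


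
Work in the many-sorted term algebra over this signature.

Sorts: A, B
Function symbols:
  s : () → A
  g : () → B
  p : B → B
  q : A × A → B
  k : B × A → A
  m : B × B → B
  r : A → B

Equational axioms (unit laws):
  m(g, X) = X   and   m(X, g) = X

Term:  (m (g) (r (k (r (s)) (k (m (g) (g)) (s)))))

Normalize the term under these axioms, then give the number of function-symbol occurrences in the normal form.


1. (m (g) (r (k (r (s)) (k (m (g) (g)) (s)))))  →  (r (k (r (s)) (k (m (g) (g)) (s))))
2. (r (k (r (s)) (k (m (g) (g)) (s))))  →  (r (k (r (s)) (k (g) (s))))
normal form: (r (k (r (s)) (k (g) (s))))

size = 7


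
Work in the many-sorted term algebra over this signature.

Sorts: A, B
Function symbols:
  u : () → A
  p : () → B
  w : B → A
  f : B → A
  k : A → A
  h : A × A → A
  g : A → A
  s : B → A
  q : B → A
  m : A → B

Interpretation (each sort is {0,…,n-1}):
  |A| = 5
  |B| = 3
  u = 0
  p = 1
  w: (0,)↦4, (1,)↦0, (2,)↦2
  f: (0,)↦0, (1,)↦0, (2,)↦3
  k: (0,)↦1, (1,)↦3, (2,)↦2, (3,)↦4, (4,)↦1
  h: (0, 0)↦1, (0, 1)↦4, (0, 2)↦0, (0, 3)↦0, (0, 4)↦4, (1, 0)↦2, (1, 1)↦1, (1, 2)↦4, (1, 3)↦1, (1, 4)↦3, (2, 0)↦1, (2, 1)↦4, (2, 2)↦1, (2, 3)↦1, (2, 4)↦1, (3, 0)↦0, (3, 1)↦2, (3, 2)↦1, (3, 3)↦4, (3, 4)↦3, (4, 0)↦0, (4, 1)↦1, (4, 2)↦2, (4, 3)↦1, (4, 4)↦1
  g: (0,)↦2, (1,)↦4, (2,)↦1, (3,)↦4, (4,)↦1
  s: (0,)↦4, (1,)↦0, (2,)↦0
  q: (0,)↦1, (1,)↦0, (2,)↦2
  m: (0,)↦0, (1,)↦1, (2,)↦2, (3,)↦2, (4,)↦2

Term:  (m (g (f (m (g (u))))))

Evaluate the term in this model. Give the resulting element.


  u = 0
  (g (u)) = g(0,) = 2
  (m (g (u))) = m(2,) = 2
  (f (m (g (u)))) = f(2,) = 3
  (g (f (m (g (u))))) = g(3,) = 4
  (m (g (f (m (g (u)))))) = m(4,) = 2

value = 2


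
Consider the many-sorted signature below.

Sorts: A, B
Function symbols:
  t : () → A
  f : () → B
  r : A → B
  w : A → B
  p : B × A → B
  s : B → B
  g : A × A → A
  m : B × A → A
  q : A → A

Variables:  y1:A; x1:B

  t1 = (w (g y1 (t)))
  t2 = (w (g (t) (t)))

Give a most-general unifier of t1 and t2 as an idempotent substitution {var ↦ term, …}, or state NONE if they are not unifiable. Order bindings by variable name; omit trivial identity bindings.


{y1 ↦ (t)}


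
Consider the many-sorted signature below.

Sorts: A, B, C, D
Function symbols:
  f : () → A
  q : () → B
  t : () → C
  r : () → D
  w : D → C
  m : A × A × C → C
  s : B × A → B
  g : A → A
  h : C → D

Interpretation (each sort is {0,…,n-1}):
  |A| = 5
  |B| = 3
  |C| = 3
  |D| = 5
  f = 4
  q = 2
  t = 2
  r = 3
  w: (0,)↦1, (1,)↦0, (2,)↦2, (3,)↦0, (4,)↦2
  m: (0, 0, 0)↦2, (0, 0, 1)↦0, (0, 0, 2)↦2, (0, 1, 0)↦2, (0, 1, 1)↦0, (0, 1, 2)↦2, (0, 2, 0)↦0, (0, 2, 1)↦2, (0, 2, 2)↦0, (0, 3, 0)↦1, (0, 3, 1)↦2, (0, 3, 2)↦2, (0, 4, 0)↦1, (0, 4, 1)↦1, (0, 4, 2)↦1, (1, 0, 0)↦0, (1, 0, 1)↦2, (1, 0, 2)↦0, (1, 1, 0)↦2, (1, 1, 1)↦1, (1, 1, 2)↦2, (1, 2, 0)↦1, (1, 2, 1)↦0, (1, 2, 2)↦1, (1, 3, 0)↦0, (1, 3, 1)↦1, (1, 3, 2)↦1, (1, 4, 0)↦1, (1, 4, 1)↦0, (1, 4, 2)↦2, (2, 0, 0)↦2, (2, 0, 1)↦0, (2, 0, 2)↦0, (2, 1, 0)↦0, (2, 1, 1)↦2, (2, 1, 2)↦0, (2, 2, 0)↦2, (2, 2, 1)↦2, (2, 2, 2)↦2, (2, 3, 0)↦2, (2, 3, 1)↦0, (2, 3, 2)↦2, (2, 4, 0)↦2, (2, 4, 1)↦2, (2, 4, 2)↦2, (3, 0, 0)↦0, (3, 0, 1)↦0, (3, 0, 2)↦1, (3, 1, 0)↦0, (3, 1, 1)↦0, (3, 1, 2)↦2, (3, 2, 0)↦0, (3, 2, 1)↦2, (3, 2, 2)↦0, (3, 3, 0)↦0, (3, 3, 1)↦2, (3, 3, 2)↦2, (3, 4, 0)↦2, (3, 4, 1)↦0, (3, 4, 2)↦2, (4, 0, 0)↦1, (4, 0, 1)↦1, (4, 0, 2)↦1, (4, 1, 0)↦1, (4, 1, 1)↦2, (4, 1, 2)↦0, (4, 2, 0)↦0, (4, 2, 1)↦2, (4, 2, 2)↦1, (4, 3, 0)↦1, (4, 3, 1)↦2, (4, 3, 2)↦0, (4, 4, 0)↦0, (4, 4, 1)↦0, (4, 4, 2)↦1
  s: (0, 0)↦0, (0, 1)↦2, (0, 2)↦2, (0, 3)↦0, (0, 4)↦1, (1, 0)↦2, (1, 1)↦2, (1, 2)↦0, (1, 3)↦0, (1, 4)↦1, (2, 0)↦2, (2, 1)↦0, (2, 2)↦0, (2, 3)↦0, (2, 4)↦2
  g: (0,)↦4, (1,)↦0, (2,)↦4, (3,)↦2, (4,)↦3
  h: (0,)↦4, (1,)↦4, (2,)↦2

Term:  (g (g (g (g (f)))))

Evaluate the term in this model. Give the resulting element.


value = 3

  f = 4
  (g (f)) = g(4,) = 3
  (g (g (f))) = g(3,) = 2
  (g (g (g (f)))) = g(2,) = 4
  (g (g (g (g (f))))) = g(4,) = 3


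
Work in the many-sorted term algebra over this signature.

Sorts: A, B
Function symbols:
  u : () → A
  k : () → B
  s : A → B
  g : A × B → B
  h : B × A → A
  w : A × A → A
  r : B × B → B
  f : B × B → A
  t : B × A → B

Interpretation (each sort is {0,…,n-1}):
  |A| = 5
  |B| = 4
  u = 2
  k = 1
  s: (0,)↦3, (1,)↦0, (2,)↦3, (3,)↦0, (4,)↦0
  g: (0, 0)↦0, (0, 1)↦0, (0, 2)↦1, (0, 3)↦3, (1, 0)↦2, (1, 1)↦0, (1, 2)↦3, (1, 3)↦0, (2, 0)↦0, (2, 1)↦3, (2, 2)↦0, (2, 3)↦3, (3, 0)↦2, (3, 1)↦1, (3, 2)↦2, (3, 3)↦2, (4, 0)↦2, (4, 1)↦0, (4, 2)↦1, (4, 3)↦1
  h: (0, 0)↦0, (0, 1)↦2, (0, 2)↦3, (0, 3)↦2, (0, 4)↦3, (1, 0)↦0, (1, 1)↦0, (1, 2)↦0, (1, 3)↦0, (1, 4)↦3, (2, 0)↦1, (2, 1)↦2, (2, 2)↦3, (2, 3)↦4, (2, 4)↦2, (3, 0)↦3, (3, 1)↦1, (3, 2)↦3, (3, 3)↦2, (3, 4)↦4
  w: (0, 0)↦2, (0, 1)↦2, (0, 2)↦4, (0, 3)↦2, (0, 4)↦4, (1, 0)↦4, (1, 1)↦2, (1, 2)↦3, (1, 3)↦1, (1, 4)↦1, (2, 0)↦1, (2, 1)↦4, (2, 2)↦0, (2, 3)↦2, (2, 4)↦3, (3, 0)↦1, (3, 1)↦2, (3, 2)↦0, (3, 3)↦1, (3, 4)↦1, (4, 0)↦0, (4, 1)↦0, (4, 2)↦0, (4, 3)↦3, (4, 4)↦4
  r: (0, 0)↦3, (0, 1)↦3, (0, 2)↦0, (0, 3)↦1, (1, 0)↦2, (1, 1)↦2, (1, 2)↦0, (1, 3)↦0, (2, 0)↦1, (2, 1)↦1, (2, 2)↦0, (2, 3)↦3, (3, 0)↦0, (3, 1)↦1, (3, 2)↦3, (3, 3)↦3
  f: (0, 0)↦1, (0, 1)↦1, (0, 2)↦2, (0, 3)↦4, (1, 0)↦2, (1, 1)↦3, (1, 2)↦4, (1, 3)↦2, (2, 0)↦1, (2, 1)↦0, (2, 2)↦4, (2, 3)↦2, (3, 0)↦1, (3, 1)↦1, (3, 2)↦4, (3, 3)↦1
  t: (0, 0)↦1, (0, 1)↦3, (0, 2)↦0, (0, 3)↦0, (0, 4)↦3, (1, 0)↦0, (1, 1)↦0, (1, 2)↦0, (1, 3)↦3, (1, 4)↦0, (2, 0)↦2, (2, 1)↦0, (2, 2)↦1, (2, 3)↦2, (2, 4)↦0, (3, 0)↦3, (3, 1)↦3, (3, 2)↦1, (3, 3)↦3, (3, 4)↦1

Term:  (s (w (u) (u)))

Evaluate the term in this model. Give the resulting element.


  u = 2
  u = 2
  (w (u) (u)) = w(2, 2) = 0
  (s (w (u) (u))) = s(0,) = 3

value = 3


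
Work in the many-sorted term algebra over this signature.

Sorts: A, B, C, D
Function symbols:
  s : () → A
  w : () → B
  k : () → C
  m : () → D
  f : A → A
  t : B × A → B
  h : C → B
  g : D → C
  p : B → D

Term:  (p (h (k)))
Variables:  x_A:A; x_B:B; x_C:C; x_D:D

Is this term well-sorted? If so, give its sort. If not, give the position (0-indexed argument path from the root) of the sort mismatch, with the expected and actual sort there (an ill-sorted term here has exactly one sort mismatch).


    (k) : C
  (h (k)) : B
(p (h (k))) : D

well-sorted; sort = D


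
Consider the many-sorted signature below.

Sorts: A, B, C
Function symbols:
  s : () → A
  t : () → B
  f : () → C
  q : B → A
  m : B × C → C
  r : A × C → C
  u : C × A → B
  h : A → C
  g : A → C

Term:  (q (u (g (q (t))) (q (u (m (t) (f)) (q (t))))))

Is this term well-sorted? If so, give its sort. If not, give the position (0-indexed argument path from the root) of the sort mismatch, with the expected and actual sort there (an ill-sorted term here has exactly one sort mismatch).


        (t) : B
      (q (t)) : A
    (g (q (t))) : C
          (t) : B
          (f) : C
        (m (t) (f)) : C
          (t) : B
        (q (t)) : A
      (u (m (t) (f)) (q (t))) : B
    (q (u (m (t) (f)) (q (t)))) : A
  (u (g (q (t))) (q (u (m (t) (f)) (q (t))))) : B
(q (u (g (q (t))) (q (u (m (t) (f)) (q (t)))))) : A

well-sorted; sort = A


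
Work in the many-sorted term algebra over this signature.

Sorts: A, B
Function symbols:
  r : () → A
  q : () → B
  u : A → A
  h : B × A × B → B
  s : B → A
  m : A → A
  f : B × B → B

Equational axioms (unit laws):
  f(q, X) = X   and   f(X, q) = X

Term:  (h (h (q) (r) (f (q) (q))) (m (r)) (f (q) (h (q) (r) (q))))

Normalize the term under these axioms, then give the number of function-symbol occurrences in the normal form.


size = 11

1. (h (h (q) (r) (f (q) (q))) (m (r)) (f (q) (h (q) (r) (q))))  →  (h (h (q) (r) (q)) (m (r)) (f (q) (h (q) (r) (q))))
2. (h (h (q) (r) (q)) (m (r)) (f (q) (h (q) (r) (q))))  →  (h (h (q) (r) (q)) (m (r)) (h (q) (r) (q)))
normal form: (h (h (q) (r) (q)) (m (r)) (h (q) (r) (q)))


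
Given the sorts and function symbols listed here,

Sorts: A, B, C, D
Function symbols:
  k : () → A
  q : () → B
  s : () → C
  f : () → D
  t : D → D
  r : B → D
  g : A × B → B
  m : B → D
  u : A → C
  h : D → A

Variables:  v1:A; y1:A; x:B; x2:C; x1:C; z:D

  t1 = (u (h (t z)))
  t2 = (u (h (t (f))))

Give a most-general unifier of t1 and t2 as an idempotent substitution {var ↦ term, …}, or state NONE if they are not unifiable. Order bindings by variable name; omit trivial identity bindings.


{z ↦ (f)}


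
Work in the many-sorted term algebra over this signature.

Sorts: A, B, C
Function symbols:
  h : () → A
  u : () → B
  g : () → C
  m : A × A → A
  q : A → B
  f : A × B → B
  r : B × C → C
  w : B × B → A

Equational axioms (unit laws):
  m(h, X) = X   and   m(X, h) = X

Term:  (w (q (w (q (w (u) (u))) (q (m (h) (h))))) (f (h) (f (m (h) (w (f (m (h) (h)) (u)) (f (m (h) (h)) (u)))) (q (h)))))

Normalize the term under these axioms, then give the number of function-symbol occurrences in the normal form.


size = 21

1. (w (q (w (q (w (u) (u))) (q (m (h) (h))))) (f (h) (f (m (h) (w (f (m (h) (h)) (u)) (f (m (h) (h)) (u)))) (q (h)))))  →  (w (q (w (q (w (u) (u))) (q (h)))) (f (h) (f (m (h) (w (f (m (h) (h)) (u)) (f (m (h) (h)) (u)))) (q (h)))))
2. (w (q (w (q (w (u) (u))) (q (h)))) (f (h) (f (m (h) (w (f (m (h) (h)) (u)) (f (m (h) (h)) (u)))) (q (h)))))  →  (w (q (w (q (w (u) (u))) (q (h)))) (f (h) (f (w (f (m (h) (h)) (u)) (f (m (h) (h)) (u))) (q (h)))))
3. (w (q (w (q (w (u) (u))) (q (h)))) (f (h) (f (w (f (m (h) (h)) (u)) (f (m (h) (h)) (u))) (q (h)))))  →  (w (q (w (q (w (u) (u))) (q (h)))) (f (h) (f (w (f (h) (u)) (f (m (h) (h)) (u))) (q (h)))))
4. (w (q (w (q (w (u) (u))) (q (h)))) (f (h) (f (w (f (h) (u)) (f (m (h) (h)) (u))) (q (h)))))  →  (w (q (w (q (w (u) (u))) (q (h)))) (f (h) (f (w (f (h) (u)) (f (h) (u))) (q (h)))))
normal form: (w (q (w (q (w (u) (u))) (q (h)))) (f (h) (f (w (f (h) (u)) (f (h) (u))) (q (h)))))


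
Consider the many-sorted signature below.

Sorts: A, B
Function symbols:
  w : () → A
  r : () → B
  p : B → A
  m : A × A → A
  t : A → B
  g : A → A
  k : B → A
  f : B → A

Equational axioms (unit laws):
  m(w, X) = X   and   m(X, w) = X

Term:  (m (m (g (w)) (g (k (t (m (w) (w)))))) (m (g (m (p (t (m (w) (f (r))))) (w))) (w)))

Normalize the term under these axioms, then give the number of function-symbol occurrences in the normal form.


1. (m (m (g (w)) (g (k (t (m (w) (w)))))) (m (g (m (p (t (m (w) (f (r))))) (w))) (w)))  →  (m (m (g (w)) (g (k (t (w))))) (m (g (m (p (t (m (w) (f (r))))) (w))) (w)))
2. (m (m (g (w)) (g (k (t (w))))) (m (g (m (p (t (m (w) (f (r))))) (w))) (w)))  →  (m (m (g (w)) (g (k (t (w))))) (g (m (p (t (m (w) (f (r))))) (w))))
3. (m (m (g (w)) (g (k (t (w))))) (g (m (p (t (m (w) (f (r))))) (w))))  →  (m (m (g (w)) (g (k (t (w))))) (g (p (t (m (w) (f (r)))))))
4. (m (m (g (w)) (g (k (t (w))))) (g (p (t (m (w) (f (r)))))))  →  (m (m (g (w)) (g (k (t (w))))) (g (p (t (f (r))))))
normal form: (m (m (g (w)) (g (k (t (w))))) (g (p (t (f (r))))))

size = 13


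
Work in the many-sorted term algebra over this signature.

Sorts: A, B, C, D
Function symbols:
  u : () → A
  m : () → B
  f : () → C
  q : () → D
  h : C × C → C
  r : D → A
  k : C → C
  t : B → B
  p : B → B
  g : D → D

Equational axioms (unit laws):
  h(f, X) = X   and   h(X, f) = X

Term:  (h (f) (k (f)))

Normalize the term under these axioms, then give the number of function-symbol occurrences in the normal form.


1. (h (f) (k (f)))  →  (k (f))
normal form: (k (f))

size = 2


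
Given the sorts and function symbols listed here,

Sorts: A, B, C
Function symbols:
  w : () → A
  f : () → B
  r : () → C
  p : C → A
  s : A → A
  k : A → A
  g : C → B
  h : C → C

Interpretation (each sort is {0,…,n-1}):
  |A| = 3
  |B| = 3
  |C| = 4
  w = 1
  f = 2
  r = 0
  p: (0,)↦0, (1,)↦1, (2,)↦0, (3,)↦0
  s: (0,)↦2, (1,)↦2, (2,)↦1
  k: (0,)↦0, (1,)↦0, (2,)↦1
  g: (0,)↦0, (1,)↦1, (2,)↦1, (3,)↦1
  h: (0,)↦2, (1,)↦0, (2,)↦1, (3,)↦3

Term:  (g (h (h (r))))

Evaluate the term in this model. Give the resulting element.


  r = 0
  (h (r)) = h(0,) = 2
  (h (h (r))) = h(2,) = 1
  (g (h (h (r)))) = g(1,) = 1

value = 1


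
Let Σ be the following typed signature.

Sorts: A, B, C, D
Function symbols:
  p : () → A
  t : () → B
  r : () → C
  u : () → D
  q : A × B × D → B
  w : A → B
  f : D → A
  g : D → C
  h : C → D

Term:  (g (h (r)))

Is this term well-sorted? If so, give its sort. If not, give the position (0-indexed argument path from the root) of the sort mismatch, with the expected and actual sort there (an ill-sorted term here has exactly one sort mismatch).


well-sorted; sort = C

    (r) : C
  (h (r)) : D
(g (h (r))) : C


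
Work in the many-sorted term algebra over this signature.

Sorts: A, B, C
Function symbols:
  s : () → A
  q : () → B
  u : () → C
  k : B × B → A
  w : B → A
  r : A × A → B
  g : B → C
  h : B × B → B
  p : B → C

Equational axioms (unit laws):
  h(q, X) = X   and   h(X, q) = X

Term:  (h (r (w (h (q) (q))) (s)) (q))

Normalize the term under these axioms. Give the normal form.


normal form = (r (w (q)) (s))

1. (h (r (w (h (q) (q))) (s)) (q))  →  (r (w (h (q) (q))) (s))
2. (r (w (h (q) (q))) (s))  →  (r (w (q)) (s))


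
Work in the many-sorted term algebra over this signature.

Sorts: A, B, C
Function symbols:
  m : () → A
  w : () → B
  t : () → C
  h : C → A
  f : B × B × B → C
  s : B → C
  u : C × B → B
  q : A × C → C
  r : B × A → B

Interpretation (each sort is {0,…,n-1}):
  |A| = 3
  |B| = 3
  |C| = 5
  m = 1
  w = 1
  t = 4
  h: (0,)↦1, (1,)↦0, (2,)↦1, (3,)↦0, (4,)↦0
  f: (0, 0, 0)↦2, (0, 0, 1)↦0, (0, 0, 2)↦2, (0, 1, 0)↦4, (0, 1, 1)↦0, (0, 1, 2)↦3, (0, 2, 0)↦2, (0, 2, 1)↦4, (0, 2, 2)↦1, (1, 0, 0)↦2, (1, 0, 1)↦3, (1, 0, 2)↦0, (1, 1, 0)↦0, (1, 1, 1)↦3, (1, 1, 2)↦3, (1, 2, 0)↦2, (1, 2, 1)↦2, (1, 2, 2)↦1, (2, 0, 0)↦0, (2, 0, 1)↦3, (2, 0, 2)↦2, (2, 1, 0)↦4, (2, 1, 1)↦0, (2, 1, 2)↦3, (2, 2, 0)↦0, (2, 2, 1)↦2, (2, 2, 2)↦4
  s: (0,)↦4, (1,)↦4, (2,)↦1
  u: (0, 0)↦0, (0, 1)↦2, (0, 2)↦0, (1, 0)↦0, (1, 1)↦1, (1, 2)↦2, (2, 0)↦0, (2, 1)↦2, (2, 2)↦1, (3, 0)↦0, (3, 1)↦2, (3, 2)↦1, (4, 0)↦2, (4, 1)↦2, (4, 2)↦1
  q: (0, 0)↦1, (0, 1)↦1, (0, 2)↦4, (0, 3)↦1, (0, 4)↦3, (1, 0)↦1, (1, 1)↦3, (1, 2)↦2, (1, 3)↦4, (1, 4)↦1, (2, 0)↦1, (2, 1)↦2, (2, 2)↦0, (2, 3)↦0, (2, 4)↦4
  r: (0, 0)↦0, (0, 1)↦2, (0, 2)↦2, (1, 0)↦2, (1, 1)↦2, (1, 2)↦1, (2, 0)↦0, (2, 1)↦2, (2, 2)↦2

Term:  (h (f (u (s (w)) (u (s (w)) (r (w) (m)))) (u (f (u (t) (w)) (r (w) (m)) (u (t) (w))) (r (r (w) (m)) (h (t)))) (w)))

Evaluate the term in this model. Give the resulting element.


value = 1

  w = 1
  (s (w)) = s(1,) = 4
  w = 1
  (s (w)) = s(1,) = 4
  w = 1
  m = 1
  (r (w) (m)) = r(1, 1) = 2
  (u (s (w)) (r (w) (m))) = u(4, 2) = 1
  (u (s (w)) (u (s (w)) (r (w) (m)))) = u(4, 1) = 2
  t = 4
  w = 1
  (u (t) (w)) = u(4, 1) = 2
  w = 1
  m = 1
  (r (w) (m)) = r(1, 1) = 2
  t = 4
  w = 1
  (u (t) (w)) = u(4, 1) = 2
  (f (u (t) (w)) (r (w) (m)) (u (t) (w))) = f(2, 2, 2) = 4
  w = 1
  m = 1
  (r (w) (m)) = r(1, 1) = 2
  t = 4
  (h (t)) = h(4,) = 0
  (r (r (w) (m)) (h (t))) = r(2, 0) = 0
  (u (f (u (t) (w)) (r (w) (m)) (u (t) (w))) (r (r (w) (m)) (h (t)))) = u(4, 0) = 2
  w = 1
  (f (u (s (w)) (u (s (w)) (r (w) (m)))) (u (f (u (t) (w)) (r (w) (m)) (u (t) (w))) (r (r (w) (m)) (h (t)))) (w)) = f(2, 2, 1) = 2
  (h (f (u (s (w)) (u (s (w)) (r (w) (m)))) (u (f (u (t) (w)) (r (w) (m)) (u (t) (w))) (r (r (w) (m)) (h (t)))) (w))) = h(2,) = 1


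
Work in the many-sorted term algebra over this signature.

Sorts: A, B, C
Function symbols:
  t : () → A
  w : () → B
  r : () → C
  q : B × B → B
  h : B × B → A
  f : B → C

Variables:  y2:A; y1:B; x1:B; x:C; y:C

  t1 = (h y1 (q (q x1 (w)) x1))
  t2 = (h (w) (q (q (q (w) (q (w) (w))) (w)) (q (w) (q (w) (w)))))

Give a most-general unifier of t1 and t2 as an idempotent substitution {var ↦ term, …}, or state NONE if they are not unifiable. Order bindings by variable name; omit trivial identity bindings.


{x1 ↦ (q (w) (q (w) (w))), y1 ↦ (w)}


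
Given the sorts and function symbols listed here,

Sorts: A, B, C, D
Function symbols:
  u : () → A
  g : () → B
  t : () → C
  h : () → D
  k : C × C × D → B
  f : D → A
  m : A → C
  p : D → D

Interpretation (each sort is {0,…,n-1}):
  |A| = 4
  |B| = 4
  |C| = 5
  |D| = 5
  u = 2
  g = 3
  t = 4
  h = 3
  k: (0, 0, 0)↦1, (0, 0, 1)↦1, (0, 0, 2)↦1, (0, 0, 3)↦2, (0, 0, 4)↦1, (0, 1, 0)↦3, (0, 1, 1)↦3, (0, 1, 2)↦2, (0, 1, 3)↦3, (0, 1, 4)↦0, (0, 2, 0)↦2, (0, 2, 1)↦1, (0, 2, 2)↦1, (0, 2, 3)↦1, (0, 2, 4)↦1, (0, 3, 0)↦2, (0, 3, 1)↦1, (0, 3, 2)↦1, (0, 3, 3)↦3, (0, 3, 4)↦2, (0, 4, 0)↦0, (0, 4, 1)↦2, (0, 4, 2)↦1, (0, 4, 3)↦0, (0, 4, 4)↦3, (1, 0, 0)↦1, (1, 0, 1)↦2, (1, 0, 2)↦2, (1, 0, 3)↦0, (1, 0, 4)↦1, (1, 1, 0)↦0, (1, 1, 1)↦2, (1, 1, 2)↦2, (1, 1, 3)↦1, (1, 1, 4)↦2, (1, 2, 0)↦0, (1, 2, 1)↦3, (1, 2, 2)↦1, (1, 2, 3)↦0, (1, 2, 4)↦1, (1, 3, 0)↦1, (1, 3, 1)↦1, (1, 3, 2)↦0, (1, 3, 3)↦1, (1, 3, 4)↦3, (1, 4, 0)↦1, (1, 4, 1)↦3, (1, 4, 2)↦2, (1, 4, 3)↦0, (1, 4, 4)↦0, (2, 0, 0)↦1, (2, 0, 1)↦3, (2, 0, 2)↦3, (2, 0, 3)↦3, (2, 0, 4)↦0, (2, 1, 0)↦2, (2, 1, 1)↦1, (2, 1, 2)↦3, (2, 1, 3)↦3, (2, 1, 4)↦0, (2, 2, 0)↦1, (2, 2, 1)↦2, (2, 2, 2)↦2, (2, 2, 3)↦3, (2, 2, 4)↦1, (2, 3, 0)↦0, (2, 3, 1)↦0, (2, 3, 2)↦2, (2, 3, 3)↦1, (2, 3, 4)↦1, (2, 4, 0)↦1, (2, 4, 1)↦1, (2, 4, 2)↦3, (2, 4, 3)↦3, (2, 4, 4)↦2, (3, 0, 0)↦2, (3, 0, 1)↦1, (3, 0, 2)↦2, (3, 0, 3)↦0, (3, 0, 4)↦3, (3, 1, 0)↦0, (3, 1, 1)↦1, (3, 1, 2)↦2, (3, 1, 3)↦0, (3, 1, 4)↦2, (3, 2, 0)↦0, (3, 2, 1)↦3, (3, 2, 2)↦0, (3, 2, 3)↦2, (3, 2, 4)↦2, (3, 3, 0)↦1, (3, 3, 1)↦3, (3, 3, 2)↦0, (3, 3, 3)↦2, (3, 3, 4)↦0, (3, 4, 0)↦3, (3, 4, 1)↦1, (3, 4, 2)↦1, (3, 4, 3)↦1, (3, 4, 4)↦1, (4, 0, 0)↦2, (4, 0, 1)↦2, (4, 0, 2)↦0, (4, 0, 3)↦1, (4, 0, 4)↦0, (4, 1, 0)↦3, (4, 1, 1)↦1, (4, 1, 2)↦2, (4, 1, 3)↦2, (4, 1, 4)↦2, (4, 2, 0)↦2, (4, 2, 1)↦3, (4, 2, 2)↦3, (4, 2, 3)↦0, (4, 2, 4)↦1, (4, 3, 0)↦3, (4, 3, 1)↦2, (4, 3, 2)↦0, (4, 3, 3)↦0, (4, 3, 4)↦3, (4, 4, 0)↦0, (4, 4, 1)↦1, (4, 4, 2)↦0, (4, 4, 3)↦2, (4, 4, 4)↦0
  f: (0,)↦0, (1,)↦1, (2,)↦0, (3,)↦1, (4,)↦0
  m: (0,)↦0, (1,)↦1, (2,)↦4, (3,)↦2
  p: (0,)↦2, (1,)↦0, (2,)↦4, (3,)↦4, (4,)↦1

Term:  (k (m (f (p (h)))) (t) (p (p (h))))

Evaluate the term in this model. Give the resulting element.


value = 2

  h = 3
  (p (h)) = p(3,) = 4
  (f (p (h))) = f(4,) = 0
  (m (f (p (h)))) = m(0,) = 0
  t = 4
  h = 3
  (p (h)) = p(3,) = 4
  (p (p (h))) = p(4,) = 1
  (k (m (f (p (h)))) (t) (p (p (h)))) = k(0, 4, 1) = 2
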